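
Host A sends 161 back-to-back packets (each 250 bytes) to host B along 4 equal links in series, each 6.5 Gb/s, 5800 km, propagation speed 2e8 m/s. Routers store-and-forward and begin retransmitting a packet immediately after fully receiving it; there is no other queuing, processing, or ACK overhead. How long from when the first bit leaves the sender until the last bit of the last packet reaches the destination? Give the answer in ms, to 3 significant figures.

116 ms

Per-hop transmission t_tx = L/R = 2000/6500000000 = 0.000307692 ms.
Per-hop propagation t_prop = 5800000/200000000 = 29 ms.
Pipeline fill: first packet needs 4·t_tx to clear all hops; remaining 160 packets each add one t_tx.
Total = (4+161-1)·t_tx + 4·t_prop = 164·0.000307692 + 4·29 = 116 ms.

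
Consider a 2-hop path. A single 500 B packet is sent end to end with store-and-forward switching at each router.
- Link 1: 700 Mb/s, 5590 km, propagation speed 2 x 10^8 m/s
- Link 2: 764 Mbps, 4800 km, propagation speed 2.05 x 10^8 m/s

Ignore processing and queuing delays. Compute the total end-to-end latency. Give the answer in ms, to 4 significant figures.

51.38 ms

L = 500 × 8 = 4000 bits.
Transmission delays (L/R per hop): 0.00571429, 0.0052356 ms; sum = 0.0109499 ms.
Propagation delays (d/s per hop): 27.95, 23.4146 ms; sum = 51.3646 ms.
End-to-end = 51.38 ms.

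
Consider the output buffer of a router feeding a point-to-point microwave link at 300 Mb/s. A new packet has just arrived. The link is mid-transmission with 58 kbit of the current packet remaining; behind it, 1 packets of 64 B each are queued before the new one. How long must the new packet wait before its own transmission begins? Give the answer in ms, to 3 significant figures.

0.195 ms

Each queued packet: L/R = 512/300000000 = 0.00170667 ms.
1 queued → 0.00170667 ms.
Plus remaining 58000 bits of current packet: 0.193333 ms.
Queuing delay = 0.195 ms.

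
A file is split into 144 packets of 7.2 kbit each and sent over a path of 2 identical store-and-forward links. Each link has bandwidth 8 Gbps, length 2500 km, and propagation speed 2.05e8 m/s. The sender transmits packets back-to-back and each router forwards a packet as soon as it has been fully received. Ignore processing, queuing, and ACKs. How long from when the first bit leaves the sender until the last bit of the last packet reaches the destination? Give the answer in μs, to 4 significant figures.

24520 μs

Per-hop transmission t_tx = L/R = 7200/8000000000 = 0.9 μs.
Per-hop propagation t_prop = 2500000/2.05e+08 = 12195.1 μs.
Pipeline fill: first packet needs 2·t_tx to clear all hops; remaining 143 packets each add one t_tx.
Total = (2+144-1)·t_tx + 2·t_prop = 145·0.9 + 2·12195.1 = 24520 μs.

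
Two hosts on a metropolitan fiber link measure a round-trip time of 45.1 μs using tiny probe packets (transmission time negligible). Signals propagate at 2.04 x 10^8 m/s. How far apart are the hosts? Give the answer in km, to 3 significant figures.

4.60 km

One-way propagation = RTT/2 = 22.55 μs.
d = s × t = 204000000 × 2.255e-05 = 4.60 km.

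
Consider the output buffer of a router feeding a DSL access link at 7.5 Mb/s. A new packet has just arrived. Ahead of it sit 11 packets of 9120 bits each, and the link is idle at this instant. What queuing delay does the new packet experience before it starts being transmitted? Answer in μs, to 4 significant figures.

Each queued packet: L/R = 9120/7500000 = 1216 μs.
11 queued → 13376 μs.
Queuing delay = 13380 μs.

13380 μs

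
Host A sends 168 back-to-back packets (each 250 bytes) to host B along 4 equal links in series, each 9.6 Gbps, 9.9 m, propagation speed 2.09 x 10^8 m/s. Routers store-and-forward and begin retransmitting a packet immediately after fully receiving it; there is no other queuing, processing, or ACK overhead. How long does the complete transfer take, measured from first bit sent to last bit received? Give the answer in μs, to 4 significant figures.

35.81 μs

Per-hop transmission t_tx = L/R = 2000/9600000000 = 0.208333 μs.
Per-hop propagation t_prop = 9.9/209000000 = 0.0473684 μs.
Pipeline fill: first packet needs 4·t_tx to clear all hops; remaining 167 packets each add one t_tx.
Total = (4+168-1)·t_tx + 4·t_prop = 171·0.208333 + 4·0.0473684 = 35.81 μs.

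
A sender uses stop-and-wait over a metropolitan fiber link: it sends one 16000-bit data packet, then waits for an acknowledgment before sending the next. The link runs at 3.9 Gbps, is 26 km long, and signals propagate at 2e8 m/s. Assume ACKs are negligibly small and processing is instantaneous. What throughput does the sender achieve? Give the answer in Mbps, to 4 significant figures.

60.58 Mbps

t_tx = L/R = 16000/3900000000 = 4.10256e-06 s.
t_prop = 26000/200000000 = 0.00013 s; RTT = 0.00026 s.
Cycle = t_tx + RTT = 0.000264103 s.
Throughput = L / cycle = 16000 / 0.000264103 = 60.58 Mbps.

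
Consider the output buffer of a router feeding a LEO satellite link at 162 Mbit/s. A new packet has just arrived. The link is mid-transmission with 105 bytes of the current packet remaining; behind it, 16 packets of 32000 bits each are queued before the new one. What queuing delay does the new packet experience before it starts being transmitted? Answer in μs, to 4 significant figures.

Each queued packet: L/R = 32000/162000000 = 197.531 μs.
16 queued → 3160.49 μs.
Plus remaining 840 bits of current packet: 5.18519 μs.
Queuing delay = 3166 μs.

3166 μs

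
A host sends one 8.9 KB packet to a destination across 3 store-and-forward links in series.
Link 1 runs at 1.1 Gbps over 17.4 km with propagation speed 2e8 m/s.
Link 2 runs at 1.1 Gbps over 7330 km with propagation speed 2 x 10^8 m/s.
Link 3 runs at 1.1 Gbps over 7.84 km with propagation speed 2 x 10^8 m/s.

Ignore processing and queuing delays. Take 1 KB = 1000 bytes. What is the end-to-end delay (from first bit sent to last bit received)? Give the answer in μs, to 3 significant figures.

L = 71200 bits.
Transmission delay per hop = L/R = 71200/1100000000 = 64.7273 μs; 3 hops → 194.182 μs.
Propagation delays (d/s per hop): 87, 36650, 39.2 μs; sum = 36776.2 μs.
End-to-end = 37000 μs.

37000 μs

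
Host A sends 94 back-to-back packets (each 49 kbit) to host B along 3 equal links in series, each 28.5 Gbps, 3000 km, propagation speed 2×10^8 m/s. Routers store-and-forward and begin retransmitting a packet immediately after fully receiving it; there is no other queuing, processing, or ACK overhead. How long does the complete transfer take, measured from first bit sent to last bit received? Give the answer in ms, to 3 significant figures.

Per-hop transmission t_tx = L/R = 49000/28500000000 = 0.0017193 ms.
Per-hop propagation t_prop = 3000000/200000000 = 15 ms.
Pipeline fill: first packet needs 3·t_tx to clear all hops; remaining 93 packets each add one t_tx.
Total = (3+94-1)·t_tx + 3·t_prop = 96·0.0017193 + 3·15 = 45.2 ms.

45.2 ms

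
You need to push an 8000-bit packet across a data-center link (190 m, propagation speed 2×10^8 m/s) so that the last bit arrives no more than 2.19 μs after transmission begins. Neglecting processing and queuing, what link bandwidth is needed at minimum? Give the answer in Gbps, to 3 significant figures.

Propagation delay = 190 / 200000000 = 0.95 μs.
Transmission budget = 2.19 − 0.95 = 1.24 μs.
R ≥ L / t_tx = 8000 bits / 1.24e-06 s = 6.45 Gbps.

6.45 Gbps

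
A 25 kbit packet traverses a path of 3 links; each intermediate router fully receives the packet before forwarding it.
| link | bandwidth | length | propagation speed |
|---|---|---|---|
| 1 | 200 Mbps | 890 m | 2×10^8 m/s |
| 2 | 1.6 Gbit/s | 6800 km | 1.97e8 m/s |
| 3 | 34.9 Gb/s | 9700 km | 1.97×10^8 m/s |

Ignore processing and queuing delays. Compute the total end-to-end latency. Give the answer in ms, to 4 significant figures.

83.90 ms

L = 25000 bits.
Transmission delays (L/R per hop): 0.125, 0.015625, 0.000716332 ms; sum = 0.141341 ms.
Propagation delays (d/s per hop): 0.00445, 34.5178, 49.2386 ms; sum = 83.7608 ms.
End-to-end = 83.90 ms.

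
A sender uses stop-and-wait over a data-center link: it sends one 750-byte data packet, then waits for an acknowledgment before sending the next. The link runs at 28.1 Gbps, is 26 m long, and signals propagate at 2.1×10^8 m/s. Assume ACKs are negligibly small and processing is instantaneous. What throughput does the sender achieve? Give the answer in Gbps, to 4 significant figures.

t_tx = L/R = 6000/28100000000 = 2.13523e-07 s.
t_prop = 26/210000000 = 1.2381e-07 s; RTT = 2.47619e-07 s.
Cycle = t_tx + RTT = 4.61142e-07 s.
Throughput = L / cycle = 6000 / 4.61142e-07 = 13.01 Gbps.

13.01 Gbps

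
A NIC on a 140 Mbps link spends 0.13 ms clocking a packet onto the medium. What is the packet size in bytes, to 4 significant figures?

2275 bytes

L = R × t_tx = 140000000 b/s × 0.00013 s = 18200 bits.
In bytes: 18200 / 8 = 2275 bytes.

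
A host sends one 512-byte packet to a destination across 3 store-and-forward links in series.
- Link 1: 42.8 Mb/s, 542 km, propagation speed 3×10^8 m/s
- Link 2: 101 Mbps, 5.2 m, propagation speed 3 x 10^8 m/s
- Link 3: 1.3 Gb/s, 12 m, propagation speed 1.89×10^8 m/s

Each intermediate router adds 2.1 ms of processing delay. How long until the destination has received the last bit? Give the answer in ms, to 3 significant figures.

6.15 ms

L = 512 × 8 = 4096 bits.
Transmission delays (L/R per hop): 0.0957009, 0.0405545, 0.00315077 ms; sum = 0.139406 ms.
Propagation delays (d/s per hop): 1.80667, 1.73333e-05, 6.34921e-05 ms; sum = 1.80675 ms.
Processing at 2 router(s): 2 × 2.1 ms = 4.2 ms.
End-to-end = 6.15 ms.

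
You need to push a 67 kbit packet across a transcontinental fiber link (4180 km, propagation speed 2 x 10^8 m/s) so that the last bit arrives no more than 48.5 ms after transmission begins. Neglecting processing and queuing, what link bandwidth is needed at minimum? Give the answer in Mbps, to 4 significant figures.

Propagation delay = 4180000 / 200000000 = 20.9 ms.
Transmission budget = 48.5 − 20.9 = 27.6 ms.
R ≥ L / t_tx = 67000 bits / 0.0276 s = 2.428 Mbps.

2.428 Mbps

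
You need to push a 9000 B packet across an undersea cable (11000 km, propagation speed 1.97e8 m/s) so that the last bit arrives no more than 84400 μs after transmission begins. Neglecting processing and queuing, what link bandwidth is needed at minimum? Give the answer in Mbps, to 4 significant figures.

L = 72000 bits.
Propagation delay = 11000000 / 197000000 = 55837.6 μs.
Transmission budget = 84400 − 55837.6 = 28562.4 μs.
R ≥ L / t_tx = 72000 bits / 0.0285624 s = 2.521 Mbps.

2.521 Mbps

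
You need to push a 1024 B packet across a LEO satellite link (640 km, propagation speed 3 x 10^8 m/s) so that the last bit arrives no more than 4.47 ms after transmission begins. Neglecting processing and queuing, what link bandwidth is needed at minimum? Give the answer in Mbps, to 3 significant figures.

L = 8192 bits.
Propagation delay = 640000 / 300000000 = 2.13333 ms.
Transmission budget = 4.47 − 2.13333 = 2.33667 ms.
R ≥ L / t_tx = 8192 bits / 0.00233667 s = 3.51 Mbps.

3.51 Mbps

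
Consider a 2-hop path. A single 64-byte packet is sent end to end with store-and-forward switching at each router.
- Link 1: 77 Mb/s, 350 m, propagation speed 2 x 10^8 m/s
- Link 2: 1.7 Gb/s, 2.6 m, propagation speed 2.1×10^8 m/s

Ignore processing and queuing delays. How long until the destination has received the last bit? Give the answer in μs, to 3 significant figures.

L = 64 × 8 = 512 bits.
Transmission delays (L/R per hop): 6.64935, 0.301176 μs; sum = 6.95053 μs.
Propagation delays (d/s per hop): 1.75, 0.012381 μs; sum = 1.76238 μs.
End-to-end = 8.71 μs.

8.71 μs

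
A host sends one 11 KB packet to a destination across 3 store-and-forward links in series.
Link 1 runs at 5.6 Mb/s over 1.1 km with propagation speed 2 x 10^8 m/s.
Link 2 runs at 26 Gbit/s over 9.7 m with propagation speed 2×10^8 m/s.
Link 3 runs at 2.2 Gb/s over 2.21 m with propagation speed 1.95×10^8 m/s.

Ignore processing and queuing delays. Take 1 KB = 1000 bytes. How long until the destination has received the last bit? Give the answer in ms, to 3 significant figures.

L = 88000 bits.
Transmission delays (L/R per hop): 15.7143, 0.00338462, 0.04 ms; sum = 15.7577 ms.
Propagation delays (d/s per hop): 0.0055, 4.85e-05, 1.13333e-05 ms; sum = 0.00555983 ms.
End-to-end = 15.8 ms.

15.8 ms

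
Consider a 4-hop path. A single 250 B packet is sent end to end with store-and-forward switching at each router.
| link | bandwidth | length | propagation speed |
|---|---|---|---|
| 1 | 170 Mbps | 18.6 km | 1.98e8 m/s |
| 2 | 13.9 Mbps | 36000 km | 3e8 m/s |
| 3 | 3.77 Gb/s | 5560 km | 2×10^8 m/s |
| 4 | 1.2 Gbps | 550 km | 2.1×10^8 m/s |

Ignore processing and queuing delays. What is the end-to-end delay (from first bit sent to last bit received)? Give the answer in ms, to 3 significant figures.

L = 250 × 8 = 2000 bits.
Transmission delays (L/R per hop): 0.0117647, 0.143885, 0.000530504, 0.00166667 ms; sum = 0.157847 ms.
Propagation delays (d/s per hop): 0.0939394, 120, 27.8, 2.61905 ms; sum = 150.513 ms.
End-to-end = 151 ms.

151 ms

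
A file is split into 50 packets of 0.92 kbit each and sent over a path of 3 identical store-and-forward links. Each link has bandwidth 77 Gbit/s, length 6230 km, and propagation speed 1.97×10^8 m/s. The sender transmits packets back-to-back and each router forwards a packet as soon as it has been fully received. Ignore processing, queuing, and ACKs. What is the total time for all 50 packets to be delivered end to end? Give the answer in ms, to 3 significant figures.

Per-hop transmission t_tx = L/R = 920/77000000000 = 1.19481e-05 ms.
Per-hop propagation t_prop = 6230000/197000000 = 31.6244 ms.
Pipeline fill: first packet needs 3·t_tx to clear all hops; remaining 49 packets each add one t_tx.
Total = (3+50-1)·t_tx + 3·t_prop = 52·1.19481e-05 + 3·31.6244 = 94.9 ms.

94.9 ms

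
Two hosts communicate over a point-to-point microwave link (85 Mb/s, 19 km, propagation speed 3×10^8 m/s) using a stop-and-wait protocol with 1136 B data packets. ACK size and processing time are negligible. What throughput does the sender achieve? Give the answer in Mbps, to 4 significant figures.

38.91 Mbps

t_tx = L/R = 9088/85000000 = 0.000106918 s.
t_prop = 19000/300000000 = 6.33333e-05 s; RTT = 0.000126667 s.
Cycle = t_tx + RTT = 0.000233584 s.
Throughput = L / cycle = 9088 / 0.000233584 = 38.91 Mbps.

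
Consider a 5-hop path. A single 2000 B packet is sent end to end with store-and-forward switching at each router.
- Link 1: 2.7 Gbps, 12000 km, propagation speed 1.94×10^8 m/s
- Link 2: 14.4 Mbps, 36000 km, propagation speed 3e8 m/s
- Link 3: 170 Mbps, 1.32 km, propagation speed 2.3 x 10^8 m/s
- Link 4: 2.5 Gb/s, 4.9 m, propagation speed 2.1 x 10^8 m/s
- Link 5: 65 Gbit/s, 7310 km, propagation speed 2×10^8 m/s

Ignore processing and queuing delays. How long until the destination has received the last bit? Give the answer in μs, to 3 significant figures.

220000 μs

L = 2000 × 8 = 16000 bits.
Transmission delays (L/R per hop): 5.92593, 1111.11, 94.1176, 6.4, 0.246154 μs; sum = 1217.8 μs.
Propagation delays (d/s per hop): 61855.7, 120000, 5.73913, 0.0233333, 36550 μs; sum = 218411 μs.
End-to-end = 220000 μs.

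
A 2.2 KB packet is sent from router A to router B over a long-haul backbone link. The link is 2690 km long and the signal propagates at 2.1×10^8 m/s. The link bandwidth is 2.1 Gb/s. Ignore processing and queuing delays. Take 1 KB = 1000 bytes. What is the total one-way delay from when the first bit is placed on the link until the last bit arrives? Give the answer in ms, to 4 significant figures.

12.82 ms

L = 17600 bits.
Transmission delay = L/R = 17600 / 2100000000 = 0.00838095 ms.
Propagation delay = d/s = 2690000 m / 210000000 m/s = 12.8095 ms.
Total = 12.82 ms.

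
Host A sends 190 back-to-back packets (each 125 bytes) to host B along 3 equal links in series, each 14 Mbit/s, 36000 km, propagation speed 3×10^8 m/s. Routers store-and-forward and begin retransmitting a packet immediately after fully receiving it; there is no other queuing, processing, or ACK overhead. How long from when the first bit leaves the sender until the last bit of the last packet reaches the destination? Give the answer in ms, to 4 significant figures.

373.7 ms

Per-hop transmission t_tx = L/R = 1000/14000000 = 0.0714286 ms.
Per-hop propagation t_prop = 36000000/300000000 = 120 ms.
Pipeline fill: first packet needs 3·t_tx to clear all hops; remaining 189 packets each add one t_tx.
Total = (3+190-1)·t_tx + 3·t_prop = 192·0.0714286 + 3·120 = 373.7 ms.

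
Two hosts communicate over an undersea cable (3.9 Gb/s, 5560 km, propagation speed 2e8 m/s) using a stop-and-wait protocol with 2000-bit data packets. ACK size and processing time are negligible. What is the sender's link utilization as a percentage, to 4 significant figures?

0.0009223 %

t_tx = L/R = 2000/3900000000 = 5.12821e-07 s.
t_prop = 5560000/200000000 = 0.0278 s; RTT = 0.0556 s.
Cycle = t_tx + RTT = 0.0556005 s.
Utilization = t_tx / cycle = 5.12821e-07/0.0556005 = 0.0009223 %.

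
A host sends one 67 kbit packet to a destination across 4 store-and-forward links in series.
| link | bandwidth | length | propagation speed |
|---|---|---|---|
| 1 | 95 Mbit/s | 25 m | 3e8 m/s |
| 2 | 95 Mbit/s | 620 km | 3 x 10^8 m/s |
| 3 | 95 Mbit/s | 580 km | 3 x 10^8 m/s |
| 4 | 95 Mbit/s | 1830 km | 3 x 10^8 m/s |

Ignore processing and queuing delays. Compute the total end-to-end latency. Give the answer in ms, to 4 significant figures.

L = 67000 bits.
Transmission delay per hop = L/R = 67000/95000000 = 0.705263 ms; 4 hops → 2.82105 ms.
Propagation delays (d/s per hop): 8.33333e-05, 2.06667, 1.93333, 6.1 ms; sum = 10.1001 ms.
End-to-end = 12.92 ms.

12.92 ms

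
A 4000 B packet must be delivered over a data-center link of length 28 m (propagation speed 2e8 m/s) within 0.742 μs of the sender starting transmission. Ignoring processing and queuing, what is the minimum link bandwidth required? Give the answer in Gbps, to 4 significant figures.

L = 32000 bits.
Propagation delay = 28 / 200000000 = 0.14 μs.
Transmission budget = 0.742 − 0.14 = 0.602 μs.
R ≥ L / t_tx = 32000 bits / 6.02e-07 s = 53.16 Gbps.

53.16 Gbps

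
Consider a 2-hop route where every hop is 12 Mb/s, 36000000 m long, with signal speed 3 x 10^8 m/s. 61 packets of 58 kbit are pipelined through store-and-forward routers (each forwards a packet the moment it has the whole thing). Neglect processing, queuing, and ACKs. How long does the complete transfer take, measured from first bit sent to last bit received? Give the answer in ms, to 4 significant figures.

539.7 ms

Per-hop transmission t_tx = L/R = 58000/12000000 = 4.83333 ms.
Per-hop propagation t_prop = 36000000/300000000 = 120 ms.
Pipeline fill: first packet needs 2·t_tx to clear all hops; remaining 60 packets each add one t_tx.
Total = (2+61-1)·t_tx + 2·t_prop = 62·4.83333 + 2·120 = 539.7 ms.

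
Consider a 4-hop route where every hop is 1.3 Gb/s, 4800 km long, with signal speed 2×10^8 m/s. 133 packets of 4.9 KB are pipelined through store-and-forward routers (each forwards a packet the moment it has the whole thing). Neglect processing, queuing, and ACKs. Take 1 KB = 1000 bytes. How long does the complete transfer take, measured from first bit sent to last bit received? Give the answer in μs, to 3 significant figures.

Per-hop transmission t_tx = L/R = 39200/1300000000 = 30.1538 μs.
Per-hop propagation t_prop = 4800000/200000000 = 24000 μs.
Pipeline fill: first packet needs 4·t_tx to clear all hops; remaining 132 packets each add one t_tx.
Total = (4+133-1)·t_tx + 4·t_prop = 136·30.1538 + 4·24000 = 100000 μs.

100000 μs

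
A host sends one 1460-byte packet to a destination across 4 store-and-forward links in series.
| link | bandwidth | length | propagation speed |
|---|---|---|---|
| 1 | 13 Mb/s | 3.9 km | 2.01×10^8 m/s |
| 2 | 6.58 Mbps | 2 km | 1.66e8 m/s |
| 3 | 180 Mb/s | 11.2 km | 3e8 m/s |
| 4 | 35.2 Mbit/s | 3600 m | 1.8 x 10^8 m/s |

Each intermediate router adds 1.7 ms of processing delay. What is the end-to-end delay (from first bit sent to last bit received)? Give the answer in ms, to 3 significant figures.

8.26 ms

L = 1460 × 8 = 11680 bits.
Transmission delays (L/R per hop): 0.898462, 1.77508, 0.0648889, 0.331818 ms; sum = 3.07024 ms.
Propagation delays (d/s per hop): 0.019403, 0.0120482, 0.0373333, 0.02 ms; sum = 0.0887845 ms.
Processing at 3 router(s): 3 × 1.7 ms = 5.1 ms.
End-to-end = 8.26 ms.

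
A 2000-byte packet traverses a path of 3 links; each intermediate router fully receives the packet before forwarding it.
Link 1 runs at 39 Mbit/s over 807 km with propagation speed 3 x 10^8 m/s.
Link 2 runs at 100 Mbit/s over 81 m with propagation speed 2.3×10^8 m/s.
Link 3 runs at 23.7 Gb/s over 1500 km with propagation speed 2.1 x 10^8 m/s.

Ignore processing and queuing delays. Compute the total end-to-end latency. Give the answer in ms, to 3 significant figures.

L = 2000 × 8 = 16000 bits.
Transmission delays (L/R per hop): 0.410256, 0.16, 0.000675105 ms; sum = 0.570932 ms.
Propagation delays (d/s per hop): 2.69, 0.000352174, 7.14286 ms; sum = 9.83321 ms.
End-to-end = 10.4 ms.

10.4 ms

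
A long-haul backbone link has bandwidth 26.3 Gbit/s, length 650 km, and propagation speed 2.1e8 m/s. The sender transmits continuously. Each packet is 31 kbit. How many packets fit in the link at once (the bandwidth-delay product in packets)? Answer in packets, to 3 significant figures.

Propagation delay = 650000 / 210000000 = 0.00309524 s.
BDP = R × t_prop = 26300000000 × 0.00309524 = 81404800 bits.
In packets of 31000 bits: 2630 packets.

2630 packets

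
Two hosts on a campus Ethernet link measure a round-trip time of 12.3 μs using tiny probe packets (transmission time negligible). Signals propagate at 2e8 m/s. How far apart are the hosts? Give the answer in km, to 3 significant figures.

One-way propagation = RTT/2 = 6.15 μs.
d = s × t = 200000000 × 6.15e-06 = 1.23 km.

1.23 km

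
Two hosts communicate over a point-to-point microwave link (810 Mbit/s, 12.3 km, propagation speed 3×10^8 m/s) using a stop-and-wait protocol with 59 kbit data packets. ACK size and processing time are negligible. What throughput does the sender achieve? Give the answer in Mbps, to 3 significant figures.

t_tx = L/R = 59000/810000000 = 7.28395e-05 s.
t_prop = 12300/300000000 = 4.1e-05 s; RTT = 8.2e-05 s.
Cycle = t_tx + RTT = 0.00015484 s.
Throughput = L / cycle = 59000 / 0.00015484 = 381 Mbps.

381 Mbps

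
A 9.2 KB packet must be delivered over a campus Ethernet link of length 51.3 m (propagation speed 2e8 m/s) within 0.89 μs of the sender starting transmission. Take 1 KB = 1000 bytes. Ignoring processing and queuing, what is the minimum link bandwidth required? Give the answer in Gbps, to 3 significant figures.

116 Gbps

L = 73600 bits.
Propagation delay = 51.3 / 200000000 = 0.2565 μs.
Transmission budget = 0.89 − 0.2565 = 0.6335 μs.
R ≥ L / t_tx = 73600 bits / 6.335e-07 s = 116 Gbps.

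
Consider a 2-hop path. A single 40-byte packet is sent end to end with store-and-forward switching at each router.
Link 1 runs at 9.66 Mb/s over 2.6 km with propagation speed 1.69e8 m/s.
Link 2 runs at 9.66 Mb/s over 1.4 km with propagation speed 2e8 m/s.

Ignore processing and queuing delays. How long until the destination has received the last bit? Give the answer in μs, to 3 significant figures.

88.6 μs

L = 40 × 8 = 320 bits.
Transmission delay per hop = L/R = 320/9660000 = 33.1263 μs; 2 hops → 66.2526 μs.
Propagation delays (d/s per hop): 15.3846, 7 μs; sum = 22.3846 μs.
End-to-end = 88.6 μs.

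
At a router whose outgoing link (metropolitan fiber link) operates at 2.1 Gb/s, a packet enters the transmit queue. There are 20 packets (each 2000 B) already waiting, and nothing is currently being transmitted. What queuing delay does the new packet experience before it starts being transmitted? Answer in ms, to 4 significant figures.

0.1524 ms

Each queued packet: L/R = 16000/2100000000 = 0.00761905 ms.
20 queued → 0.152381 ms.
Queuing delay = 0.1524 ms.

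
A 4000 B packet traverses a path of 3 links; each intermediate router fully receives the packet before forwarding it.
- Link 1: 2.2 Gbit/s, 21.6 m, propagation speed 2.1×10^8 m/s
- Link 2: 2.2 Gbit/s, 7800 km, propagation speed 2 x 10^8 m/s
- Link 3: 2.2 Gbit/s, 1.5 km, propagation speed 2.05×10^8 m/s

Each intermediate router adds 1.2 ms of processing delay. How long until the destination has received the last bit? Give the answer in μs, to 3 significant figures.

41500 μs

L = 4000 × 8 = 32000 bits.
Transmission delay per hop = L/R = 32000/2200000000 = 14.5455 μs; 3 hops → 43.6364 μs.
Propagation delays (d/s per hop): 0.102857, 39000, 7.31707 μs; sum = 39007.4 μs.
Processing at 2 router(s): 2 × 1.2 ms = 2400 μs.
End-to-end = 41500 μs.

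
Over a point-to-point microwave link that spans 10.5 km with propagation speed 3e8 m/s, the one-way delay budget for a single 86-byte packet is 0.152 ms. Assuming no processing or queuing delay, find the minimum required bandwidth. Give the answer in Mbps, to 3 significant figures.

5.88 Mbps

L = 688 bits.
Propagation delay = 10500 / 300000000 = 0.035 ms.
Transmission budget = 0.152 − 0.035 = 0.117 ms.
R ≥ L / t_tx = 688 bits / 0.000117 s = 5.88 Mbps.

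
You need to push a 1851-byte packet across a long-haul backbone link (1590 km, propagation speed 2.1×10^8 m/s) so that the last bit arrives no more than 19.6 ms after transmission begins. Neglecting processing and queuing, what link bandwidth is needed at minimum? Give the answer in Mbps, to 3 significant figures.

1.23 Mbps

L = 14808 bits.
Propagation delay = 1590000 / 210000000 = 7.57143 ms.
Transmission budget = 19.6 − 7.57143 = 12.0286 ms.
R ≥ L / t_tx = 14808 bits / 0.0120286 s = 1.23 Mbps.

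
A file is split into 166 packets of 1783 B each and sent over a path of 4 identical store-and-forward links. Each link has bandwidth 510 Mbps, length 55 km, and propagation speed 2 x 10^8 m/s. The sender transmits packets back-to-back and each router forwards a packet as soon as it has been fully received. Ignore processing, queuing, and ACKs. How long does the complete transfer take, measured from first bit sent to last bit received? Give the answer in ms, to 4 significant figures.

5.827 ms

Per-hop transmission t_tx = L/R = 14264/510000000 = 0.0279686 ms.
Per-hop propagation t_prop = 55000/200000000 = 0.275 ms.
Pipeline fill: first packet needs 4·t_tx to clear all hops; remaining 165 packets each add one t_tx.
Total = (4+166-1)·t_tx + 4·t_prop = 169·0.0279686 + 4·0.275 = 5.827 ms.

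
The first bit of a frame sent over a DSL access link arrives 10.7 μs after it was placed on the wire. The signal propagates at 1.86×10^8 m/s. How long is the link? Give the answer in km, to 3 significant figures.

1.99 km

d = s × t_prop = 186000000 × 1.07e-05 = 1.99 km.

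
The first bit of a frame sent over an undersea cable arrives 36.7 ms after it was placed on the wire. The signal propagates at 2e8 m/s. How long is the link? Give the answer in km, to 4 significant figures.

d = s × t_prop = 200000000 × 0.0367 = 7340 km.

7340 km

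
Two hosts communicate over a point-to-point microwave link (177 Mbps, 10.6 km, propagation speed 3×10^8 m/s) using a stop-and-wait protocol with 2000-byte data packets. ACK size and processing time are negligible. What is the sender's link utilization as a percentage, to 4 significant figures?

56.12 %

t_tx = L/R = 16000/177000000 = 9.03955e-05 s.
t_prop = 10600/300000000 = 3.53333e-05 s; RTT = 7.06667e-05 s.
Cycle = t_tx + RTT = 0.000161062 s.
Utilization = t_tx / cycle = 9.03955e-05/0.000161062 = 56.12 %.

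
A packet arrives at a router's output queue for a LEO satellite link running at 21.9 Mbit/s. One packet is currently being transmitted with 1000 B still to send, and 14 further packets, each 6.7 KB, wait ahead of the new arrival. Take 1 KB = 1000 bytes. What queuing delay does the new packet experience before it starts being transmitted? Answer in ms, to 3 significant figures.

Each queued packet: L/R = 53600/21900000 = 2.44749 ms.
14 queued → 34.2648 ms.
Plus remaining 8000 bits of current packet: 0.365297 ms.
Queuing delay = 34.6 ms.

34.6 ms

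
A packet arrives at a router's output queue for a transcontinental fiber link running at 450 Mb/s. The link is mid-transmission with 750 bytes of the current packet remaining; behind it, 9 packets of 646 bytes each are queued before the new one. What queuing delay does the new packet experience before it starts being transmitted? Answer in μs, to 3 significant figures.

117 μs

Each queued packet: L/R = 5168/450000000 = 11.4844 μs.
9 queued → 103.36 μs.
Plus remaining 6000 bits of current packet: 13.3333 μs.
Queuing delay = 117 μs.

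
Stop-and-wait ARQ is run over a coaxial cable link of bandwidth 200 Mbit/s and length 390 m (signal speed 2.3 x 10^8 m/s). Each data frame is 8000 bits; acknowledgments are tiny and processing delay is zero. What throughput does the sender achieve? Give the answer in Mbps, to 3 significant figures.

184 Mbps

t_tx = L/R = 8000/200000000 = 4e-05 s.
t_prop = 390/2.3e+08 = 1.69565e-06 s; RTT = 3.3913e-06 s.
Cycle = t_tx + RTT = 4.33913e-05 s.
Throughput = L / cycle = 8000 / 4.33913e-05 = 184 Mbps.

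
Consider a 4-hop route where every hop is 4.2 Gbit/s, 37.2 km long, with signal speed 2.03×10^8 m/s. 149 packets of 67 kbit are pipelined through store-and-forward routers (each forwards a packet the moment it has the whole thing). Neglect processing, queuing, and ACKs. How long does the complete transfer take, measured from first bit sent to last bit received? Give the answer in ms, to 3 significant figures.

Per-hop transmission t_tx = L/R = 67000/4200000000 = 0.0159524 ms.
Per-hop propagation t_prop = 37200/2.03e+08 = 0.183251 ms.
Pipeline fill: first packet needs 4·t_tx to clear all hops; remaining 148 packets each add one t_tx.
Total = (4+149-1)·t_tx + 4·t_prop = 152·0.0159524 + 4·0.183251 = 3.16 ms.

3.16 ms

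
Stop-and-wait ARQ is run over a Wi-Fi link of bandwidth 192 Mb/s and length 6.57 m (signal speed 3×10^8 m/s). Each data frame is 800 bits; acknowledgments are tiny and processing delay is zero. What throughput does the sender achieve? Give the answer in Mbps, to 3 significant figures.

190 Mbps

t_tx = L/R = 800/192000000 = 4.16667e-06 s.
t_prop = 6.57/300000000 = 2.19e-08 s; RTT = 4.38e-08 s.
Cycle = t_tx + RTT = 4.21047e-06 s.
Throughput = L / cycle = 800 / 4.21047e-06 = 190 Mbps.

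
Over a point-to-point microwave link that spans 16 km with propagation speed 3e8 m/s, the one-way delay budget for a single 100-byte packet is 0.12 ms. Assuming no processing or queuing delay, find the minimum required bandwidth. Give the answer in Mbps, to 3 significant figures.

L = 800 bits.
Propagation delay = 16000 / 300000000 = 0.0533333 ms.
Transmission budget = 0.12 − 0.0533333 = 0.0666667 ms.
R ≥ L / t_tx = 800 bits / 6.66667e-05 s = 12.0 Mbps.

12.0 Mbps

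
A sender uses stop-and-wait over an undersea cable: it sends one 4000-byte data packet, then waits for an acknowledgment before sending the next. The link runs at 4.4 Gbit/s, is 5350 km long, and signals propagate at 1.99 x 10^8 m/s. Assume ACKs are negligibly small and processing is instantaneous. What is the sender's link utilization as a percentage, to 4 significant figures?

t_tx = L/R = 32000/4400000000 = 7.27273e-06 s.
t_prop = 5350000/199000000 = 0.0268844 s; RTT = 0.0537688 s.
Cycle = t_tx + RTT = 0.0537761 s.
Utilization = t_tx / cycle = 7.27273e-06/0.0537761 = 0.01352 %.

0.01352 %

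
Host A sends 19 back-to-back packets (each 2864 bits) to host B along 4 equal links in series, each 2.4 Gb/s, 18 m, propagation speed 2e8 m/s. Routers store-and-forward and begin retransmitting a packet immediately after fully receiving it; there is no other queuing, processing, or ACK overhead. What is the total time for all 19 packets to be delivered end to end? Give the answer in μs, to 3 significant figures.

Per-hop transmission t_tx = L/R = 2864/2400000000 = 1.19333 μs.
Per-hop propagation t_prop = 18/200000000 = 0.09 μs.
Pipeline fill: first packet needs 4·t_tx to clear all hops; remaining 18 packets each add one t_tx.
Total = (4+19-1)·t_tx + 4·t_prop = 22·1.19333 + 4·0.09 = 26.6 μs.

26.6 μs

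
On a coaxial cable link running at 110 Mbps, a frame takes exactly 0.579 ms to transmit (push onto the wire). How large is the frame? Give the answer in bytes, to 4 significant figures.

L = R × t_tx = 110000000 b/s × 0.000579 s = 63690 bits.
In bytes: 63690 / 8 = 7961 bytes.

7961 bytes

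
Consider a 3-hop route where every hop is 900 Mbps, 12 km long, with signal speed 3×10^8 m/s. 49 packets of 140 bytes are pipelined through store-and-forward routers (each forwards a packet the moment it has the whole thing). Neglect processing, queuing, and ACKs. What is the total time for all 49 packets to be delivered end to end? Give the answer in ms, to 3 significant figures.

0.183 ms

Per-hop transmission t_tx = L/R = 1120/900000000 = 0.00124444 ms.
Per-hop propagation t_prop = 12000/300000000 = 0.04 ms.
Pipeline fill: first packet needs 3·t_tx to clear all hops; remaining 48 packets each add one t_tx.
Total = (3+49-1)·t_tx + 3·t_prop = 51·0.00124444 + 3·0.04 = 0.183 ms.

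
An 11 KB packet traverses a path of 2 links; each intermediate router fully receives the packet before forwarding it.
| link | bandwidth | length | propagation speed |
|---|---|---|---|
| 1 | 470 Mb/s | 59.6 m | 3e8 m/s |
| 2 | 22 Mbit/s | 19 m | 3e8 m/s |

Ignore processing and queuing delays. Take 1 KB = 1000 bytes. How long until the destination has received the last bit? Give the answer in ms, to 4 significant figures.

L = 88000 bits.
Transmission delays (L/R per hop): 0.187234, 4 ms; sum = 4.18723 ms.
Propagation delays (d/s per hop): 0.000198667, 6.33333e-05 ms; sum = 0.000262 ms.
End-to-end = 4.187 ms.

4.187 ms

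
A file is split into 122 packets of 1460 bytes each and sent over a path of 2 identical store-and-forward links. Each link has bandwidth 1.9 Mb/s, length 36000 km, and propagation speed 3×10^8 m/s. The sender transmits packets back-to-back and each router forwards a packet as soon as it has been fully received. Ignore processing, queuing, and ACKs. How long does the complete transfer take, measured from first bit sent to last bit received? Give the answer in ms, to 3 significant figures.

Per-hop transmission t_tx = L/R = 11680/1900000 = 6.14737 ms.
Per-hop propagation t_prop = 36000000/300000000 = 120 ms.
Pipeline fill: first packet needs 2·t_tx to clear all hops; remaining 121 packets each add one t_tx.
Total = (2+122-1)·t_tx + 2·t_prop = 123·6.14737 + 2·120 = 996 ms.

996 ms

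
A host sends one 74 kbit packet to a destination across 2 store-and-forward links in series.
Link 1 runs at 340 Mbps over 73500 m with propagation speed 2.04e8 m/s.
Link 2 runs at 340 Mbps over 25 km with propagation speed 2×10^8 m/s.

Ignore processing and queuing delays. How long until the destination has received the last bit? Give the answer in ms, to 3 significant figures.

0.921 ms

L = 74000 bits.
Transmission delay per hop = L/R = 74000/340000000 = 0.217647 ms; 2 hops → 0.435294 ms.
Propagation delays (d/s per hop): 0.360294, 0.125 ms; sum = 0.485294 ms.
End-to-end = 0.921 ms.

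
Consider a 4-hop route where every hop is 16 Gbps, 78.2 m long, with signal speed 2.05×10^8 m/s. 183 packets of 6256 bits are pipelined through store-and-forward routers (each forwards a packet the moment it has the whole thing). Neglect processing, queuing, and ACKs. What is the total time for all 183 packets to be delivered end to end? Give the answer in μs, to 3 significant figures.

Per-hop transmission t_tx = L/R = 6256/16000000000 = 0.391 μs.
Per-hop propagation t_prop = 78.2/2.05e+08 = 0.381463 μs.
Pipeline fill: first packet needs 4·t_tx to clear all hops; remaining 182 packets each add one t_tx.
Total = (4+183-1)·t_tx + 4·t_prop = 186·0.391 + 4·0.381463 = 74.3 μs.

74.3 μs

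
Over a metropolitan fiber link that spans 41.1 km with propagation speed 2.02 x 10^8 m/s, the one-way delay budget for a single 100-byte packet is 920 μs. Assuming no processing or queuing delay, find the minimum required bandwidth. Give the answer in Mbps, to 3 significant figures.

L = 800 bits.
Propagation delay = 41100 / 202000000 = 203.465 μs.
Transmission budget = 920 − 203.465 = 716.535 μs.
R ≥ L / t_tx = 800 bits / 0.000716535 s = 1.12 Mbps.

1.12 Mbps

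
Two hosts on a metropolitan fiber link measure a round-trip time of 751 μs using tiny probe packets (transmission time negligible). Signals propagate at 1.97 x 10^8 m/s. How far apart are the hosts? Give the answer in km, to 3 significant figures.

One-way propagation = RTT/2 = 375.5 μs.
d = s × t = 197000000 × 0.0003755 = 74.0 km.

74.0 km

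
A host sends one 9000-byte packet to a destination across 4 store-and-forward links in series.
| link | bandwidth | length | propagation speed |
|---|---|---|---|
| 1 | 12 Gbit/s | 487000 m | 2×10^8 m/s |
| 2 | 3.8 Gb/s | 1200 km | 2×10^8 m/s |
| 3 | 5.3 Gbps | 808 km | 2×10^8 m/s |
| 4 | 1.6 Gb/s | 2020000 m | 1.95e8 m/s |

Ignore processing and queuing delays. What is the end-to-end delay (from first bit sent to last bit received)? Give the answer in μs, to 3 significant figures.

L = 9000 × 8 = 72000 bits.
Transmission delays (L/R per hop): 6, 18.9474, 13.5849, 45 μs; sum = 83.5323 μs.
Propagation delays (d/s per hop): 2435, 6000, 4040, 10359 μs; sum = 22834 μs.
End-to-end = 22900 μs.

22900 μs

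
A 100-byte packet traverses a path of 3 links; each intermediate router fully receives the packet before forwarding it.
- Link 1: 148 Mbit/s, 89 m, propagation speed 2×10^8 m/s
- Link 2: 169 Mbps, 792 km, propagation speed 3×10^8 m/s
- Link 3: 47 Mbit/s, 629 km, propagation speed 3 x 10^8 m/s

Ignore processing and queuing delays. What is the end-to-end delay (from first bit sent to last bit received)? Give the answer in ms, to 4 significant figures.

L = 100 × 8 = 800 bits.
Transmission delays (L/R per hop): 0.00540541, 0.00473373, 0.0170213 ms; sum = 0.0271604 ms.
Propagation delays (d/s per hop): 0.000445, 2.64, 2.09667 ms; sum = 4.73711 ms.
End-to-end = 4.764 ms.

4.764 ms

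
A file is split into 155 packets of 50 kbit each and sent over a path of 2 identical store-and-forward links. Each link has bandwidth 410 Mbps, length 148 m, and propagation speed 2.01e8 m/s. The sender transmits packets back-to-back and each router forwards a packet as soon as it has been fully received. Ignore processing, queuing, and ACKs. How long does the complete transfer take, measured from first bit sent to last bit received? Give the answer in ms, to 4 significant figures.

19.03 ms

Per-hop transmission t_tx = L/R = 50000/410000000 = 0.121951 ms.
Per-hop propagation t_prop = 148/2.01e+08 = 0.000736318 ms.
Pipeline fill: first packet needs 2·t_tx to clear all hops; remaining 154 packets each add one t_tx.
Total = (2+155-1)·t_tx + 2·t_prop = 156·0.121951 + 2·0.000736318 = 19.03 ms.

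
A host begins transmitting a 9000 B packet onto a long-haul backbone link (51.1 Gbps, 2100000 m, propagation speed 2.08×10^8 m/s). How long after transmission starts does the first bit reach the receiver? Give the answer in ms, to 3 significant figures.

10.1 ms

First bit experiences only propagation delay: d/s = 2100000/208000000 = 10.1 ms.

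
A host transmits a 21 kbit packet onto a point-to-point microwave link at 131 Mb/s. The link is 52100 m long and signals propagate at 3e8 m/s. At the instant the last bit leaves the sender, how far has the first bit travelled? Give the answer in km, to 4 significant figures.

t_tx = L/R = 21000/131000000 = 0.000160305 s.
Distance = s × t_tx = 300000000 × 0.000160305 = 48.09 km.

48.09 km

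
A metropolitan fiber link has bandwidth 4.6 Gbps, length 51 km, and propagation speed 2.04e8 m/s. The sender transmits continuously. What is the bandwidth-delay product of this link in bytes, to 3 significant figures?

144000 bytes

Propagation delay = 51000 / 204000000 = 0.00025 s.
BDP = R × t_prop = 4600000000 × 0.00025 = 1150000 bits.
In bytes: 1150000/8 = 144000 bytes.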